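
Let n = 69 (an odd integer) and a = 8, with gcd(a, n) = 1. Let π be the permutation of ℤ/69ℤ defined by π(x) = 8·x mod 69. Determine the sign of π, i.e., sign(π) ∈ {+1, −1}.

-1

Trace 52: π^k(52) = [52, 2, 16, 59, 58, 50, 55] for k=0..6.
The orbit structure of x ↦ 8x mod 69: 6 orbits of sizes [22, 22, 11, 11, 2, 1].
sign(π) = (−1)^{n − #cycles} = (−1)^{69−6} = (−1)^63 = -1.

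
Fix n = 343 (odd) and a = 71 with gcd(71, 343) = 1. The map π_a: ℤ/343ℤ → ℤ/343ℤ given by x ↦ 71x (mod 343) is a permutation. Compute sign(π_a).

Trace 323: π^k(323) = [323, 295, 22, 190, 113, 134, 253] for k=0..6.
Decompose π into cycles: lengths [49, 49, 49, 49, 49, 49, 7, 7, 7, 7, 7, 7, 1, 1, 1, 1, 1, 1, 1] (19 cycles, including the fixed point 0).
Σ(ℓ_i−1) = 343−19 = 324; sign = (−1)^324 = +1.

+1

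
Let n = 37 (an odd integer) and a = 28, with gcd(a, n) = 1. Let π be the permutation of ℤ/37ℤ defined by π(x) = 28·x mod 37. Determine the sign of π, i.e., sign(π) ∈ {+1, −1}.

Trace 21: π^k(21) = [21, 33, 36, 9, 30, 26, 25] for k=0..6.
Cycle type of π: 18×2 + 1; total 3 cycles.
With 3 cycles on 37 points, sign = (−1)^{37−3} = +1.
Zolotarev: (28|37) = +1, matching the cycle-count sign.

+1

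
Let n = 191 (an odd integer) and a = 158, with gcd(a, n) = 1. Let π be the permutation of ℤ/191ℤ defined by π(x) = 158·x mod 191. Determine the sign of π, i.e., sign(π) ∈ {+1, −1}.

Trace 15: π^k(15) = [15, 78, 100, 138, 30, 156, 9] for k=0..6.
π_158 has 3 disjoint cycles with lengths [95, 95, 1] on {0,…,190}.
With 3 cycles on 191 points, sign = (−1)^{191−3} = +1.

+1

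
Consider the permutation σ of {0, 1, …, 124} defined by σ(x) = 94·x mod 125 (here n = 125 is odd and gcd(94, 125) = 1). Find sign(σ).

Start at x=104: 104 → 26 → 69 → 111 → 59 → 46 → 74 → … (one orbit).
π_94 has 7 disjoint cycles with lengths [50, 50, 10, 10, 2, 2, 1] on {0,…,124}.
Σ(ℓ_i−1) = 125−7 = 118; sign = (−1)^118 = +1.
The Jacobi symbol (94|125) = +1 (Zolotarev) agrees.

+1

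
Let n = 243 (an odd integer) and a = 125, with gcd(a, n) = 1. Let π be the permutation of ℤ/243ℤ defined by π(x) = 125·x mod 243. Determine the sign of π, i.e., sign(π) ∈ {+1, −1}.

-1

Orbit of 199 under x↦125x: [199, 89, 190, 179, 19, 188, 172]… (length divides ord_243(125)).
The orbit structure of x ↦ 125x mod 243: 14 orbits of sizes [54, 54, 54, 18, 18, 18, 6, 6, 6, 2, 2, 2, 2, 1].
Σ(ℓ_i−1) = 243−14 = 229; sign = (−1)^229 = -1.
The Jacobi symbol (125|243) = -1 (Zolotarev) agrees.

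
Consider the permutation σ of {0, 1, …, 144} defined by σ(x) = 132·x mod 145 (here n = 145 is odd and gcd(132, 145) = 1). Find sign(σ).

-1

Orbit of 78 under x↦132x: [78, 1, 132, 24, 123, 141, 52]… (length divides ord_145(132)).
Cycle lengths of π_132 on ℤ/145ℤ: [28, 28, 28, 28, 7, 7, 7, 7, 4, 1]; 10 cycles in total.
10 cycles on 145: each ℓ→(−1)^(ℓ−1), product (−1)^135 = -1.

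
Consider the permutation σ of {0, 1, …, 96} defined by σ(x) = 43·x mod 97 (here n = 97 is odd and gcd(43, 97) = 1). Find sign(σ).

Trace 93: π^k(93) = [93, 22, 73, 35, 50, 16, 9] for k=0..6.
Cycle lengths of π_43 on ℤ/97ℤ: [24, 24, 24, 24, 1]; 5 cycles in total.
With 5 cycles on 97 points, sign = (−1)^{97−5} = +1.
Check: (43/97) = +1 by Zolotarev.

+1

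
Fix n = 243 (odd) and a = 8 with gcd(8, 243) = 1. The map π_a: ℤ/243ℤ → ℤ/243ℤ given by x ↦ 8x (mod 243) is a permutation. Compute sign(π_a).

-1

Trace 215: π^k(215) = [215, 19, 152, 1, 8, 64, 26] for k=0..6.
14 cycles of lengths [54, 54, 54, 18, 18, 18, 6, 6, 6, 2, 2, 2, 2, 1].
sign(π) = (−1)^{n − #cycles} = (−1)^{243−14} = (−1)^229 = -1.
Via Zolotarev, sign(π_{8}) = (8|243) = -1.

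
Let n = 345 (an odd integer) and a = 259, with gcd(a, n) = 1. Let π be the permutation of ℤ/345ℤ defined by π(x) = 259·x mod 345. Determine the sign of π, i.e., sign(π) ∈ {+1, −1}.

+1

Trace 256: π^k(256) = [256, 64, 16, 4, 1, 259, 151] for k=0..6.
π_259 has 27 disjoint cycles with lengths [22, 22, 22, 22, 22, 22, 22, 22, 22, 22, 22, 22, 11, 11, 11, 11, 11, 11, 2, 2, 2, 2, 2, 2, 1, 1, 1] on {0,…,344}.
345 − 27 = 318 transpositions; sign(π) = (−1)^318 = +1.
Check: (259/345) = +1 by Zolotarev.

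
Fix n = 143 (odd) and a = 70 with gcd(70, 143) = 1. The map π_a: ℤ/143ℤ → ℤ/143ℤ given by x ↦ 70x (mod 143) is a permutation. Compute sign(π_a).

-1

Start at x=38: 38 → 86 → 14 → 122 → 103 → 60 → 53 → … (one orbit).
Cycle lengths of π_70 on ℤ/143ℤ: [20, 20, 20, 20, 20, 20, 5, 5, 4, 4, 4, 1]; 12 cycles in total.
With 12 cycles on 143 points, sign = (−1)^{143−12} = -1.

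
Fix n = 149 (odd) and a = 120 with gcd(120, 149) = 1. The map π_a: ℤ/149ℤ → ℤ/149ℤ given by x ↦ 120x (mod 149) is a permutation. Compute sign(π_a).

Start at x=96: 96 → 47 → 127 → 42 → 123 → 9 → 37 → … (one orbit).
Decompose π into cycles: lengths [74, 74, 1] (3 cycles, including the fixed point 0).
sign(π) = (−1)^{n − #cycles} = (−1)^{149−3} = (−1)^146 = +1.
The Jacobi symbol (120|149) = +1 (Zolotarev) agrees.

+1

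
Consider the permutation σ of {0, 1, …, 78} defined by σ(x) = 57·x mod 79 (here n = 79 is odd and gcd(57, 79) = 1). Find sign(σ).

-1

Orbit of 52 under x↦57x: [52, 41, 46, 15, 65, 71, 18]… (length divides ord_79(57)).
π_57 has 4 disjoint cycles with lengths [26, 26, 26, 1] on {0,…,78}.
79 − 4 = 75 transpositions; sign(π) = (−1)^75 = -1.
Via Zolotarev, sign(π_{57}) = (57|79) = -1.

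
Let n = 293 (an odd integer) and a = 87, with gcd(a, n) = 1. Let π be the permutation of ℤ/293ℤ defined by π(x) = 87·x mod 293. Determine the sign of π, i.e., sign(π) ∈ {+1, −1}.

+1

Trace 49: π^k(49) = [49, 161, 236, 22, 156, 94, 267] for k=0..6.
Decompose π into cycles: lengths [146, 146, 1] (3 cycles, including the fixed point 0).
With 3 cycles on 293 points, sign = (−1)^{293−3} = +1.
Check: (87/293) = +1 by Zolotarev.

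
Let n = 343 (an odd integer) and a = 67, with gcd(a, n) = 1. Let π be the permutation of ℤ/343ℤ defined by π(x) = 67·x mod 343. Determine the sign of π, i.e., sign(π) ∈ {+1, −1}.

+1

Start at x=263: 263 → 128 → 1 → 67 → 30 → 295 → 214 → … (one orbit).
The orbit structure of x ↦ 67x mod 343: 31 orbits of sizes [21, 21, 21, 21, 21, 21, 21, 21, 21, 21, 21, 21, 21, 21, 3, 3, 3, 3, 3, 3, 3, 3, 3, 3, 3, 3, 3, 3, 3, 3, 1].
n − c = 343 − 31 = 312; sign = (−1)^312 = +1.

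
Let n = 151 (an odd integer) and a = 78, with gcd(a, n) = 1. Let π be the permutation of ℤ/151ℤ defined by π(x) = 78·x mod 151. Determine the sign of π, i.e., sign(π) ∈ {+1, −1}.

Trace 8: π^k(8) = [8, 20, 50, 125, 86, 64, 9] for k=0..6.
7 cycles of lengths [25, 25, 25, 25, 25, 25, 1].
7 cycles on 151: each ℓ→(−1)^(ℓ−1), product (−1)^144 = +1.
(78|151)_J = +1 (Zolotarev's lemma cross-check).

+1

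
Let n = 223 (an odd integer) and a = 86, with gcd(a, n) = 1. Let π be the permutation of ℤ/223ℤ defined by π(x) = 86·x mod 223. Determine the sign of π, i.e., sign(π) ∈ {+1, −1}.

+1

Trace 49: π^k(49) = [49, 200, 29, 41, 181, 179, 7] for k=0..6.
Decompose π into cycles: lengths [111, 111, 1] (3 cycles, including the fixed point 0).
3 cycles on 223: each ℓ→(−1)^(ℓ−1), product (−1)^220 = +1.
Check: (86/223) = +1 by Zolotarev.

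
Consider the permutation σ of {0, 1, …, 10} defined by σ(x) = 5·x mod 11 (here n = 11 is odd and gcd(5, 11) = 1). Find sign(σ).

+1

Trace 1: π^k(1) = [1, 5, 3, 4, 9] for k=0..4.
Decompose π into cycles: lengths [5, 5, 1] (3 cycles, including the fixed point 0).
3 cycles on 11: each ℓ→(−1)^(ℓ−1), product (−1)^8 = +1.
Zolotarev: (5|11) = +1, matching the cycle-count sign.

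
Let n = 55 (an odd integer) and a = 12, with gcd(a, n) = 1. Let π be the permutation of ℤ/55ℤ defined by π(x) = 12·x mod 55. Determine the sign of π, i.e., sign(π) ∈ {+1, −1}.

Trace 23: π^k(23) = [23, 1, 12, 34] for k=0..3.
Cycle type of π: 4×11 + 1×11; total 22 cycles.
n − c = 55 − 22 = 33; sign = (−1)^33 = -1.

-1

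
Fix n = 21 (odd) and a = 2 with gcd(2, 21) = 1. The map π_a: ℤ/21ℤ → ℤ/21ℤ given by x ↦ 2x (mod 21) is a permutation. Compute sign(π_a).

Start at x=2: 2 → 4 → 8 → 16 → 11 → 1 → 2 (one orbit).
Cycle type of π: 6×2 + 3×2 + 2 + 1; total 6 cycles.
6 cycles on 21: each ℓ→(−1)^(ℓ−1), product (−1)^15 = -1.
Via Zolotarev, sign(π_{2}) = (2|21) = -1.

-1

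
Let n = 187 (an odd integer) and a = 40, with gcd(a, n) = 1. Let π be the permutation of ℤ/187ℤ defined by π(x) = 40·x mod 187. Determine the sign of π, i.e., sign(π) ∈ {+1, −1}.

+1

Orbit of 16 under x↦40x: [16, 79, 168, 175, 81, 61, 9]… (length divides ord_187(40)).
Cycle lengths of π_40 on ℤ/187ℤ: [80, 80, 16, 10, 1]; 5 cycles in total.
Σ(ℓ_i−1) = 187−5 = 182; sign = (−1)^182 = +1.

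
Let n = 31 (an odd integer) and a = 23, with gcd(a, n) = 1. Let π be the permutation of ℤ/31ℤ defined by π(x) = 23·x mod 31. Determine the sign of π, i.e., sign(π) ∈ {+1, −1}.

Orbit of 2 under x↦23x: [2, 15, 4, 30, 8, 29, 16]… (length divides ord_31(23)).
The orbit structure of x ↦ 23x mod 31: 4 orbits of sizes [10, 10, 10, 1].
4 cycles on 31: each ℓ→(−1)^(ℓ−1), product (−1)^27 = -1.
Zolotarev: (23|31) = -1, matching the cycle-count sign.

-1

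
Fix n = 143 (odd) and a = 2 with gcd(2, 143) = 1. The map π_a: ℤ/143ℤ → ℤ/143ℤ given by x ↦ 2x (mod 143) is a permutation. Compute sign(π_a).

+1

Orbit of 36 under x↦2x: [36, 72, 1, 2, 4, 8, 16]… (length divides ord_143(2)).
Cycle type of π: 60×2 + 12 + 10 + 1; total 5 cycles.
n − c = 143 − 5 = 138; sign = (−1)^138 = +1.
Via Zolotarev, sign(π_{2}) = (2|143) = +1.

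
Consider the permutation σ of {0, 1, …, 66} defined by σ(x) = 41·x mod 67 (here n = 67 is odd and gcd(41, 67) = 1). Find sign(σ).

-1

Orbit of 4 under x↦41x: [4, 30, 24, 46, 10, 8, 60]… (length divides ord_67(41)).
2 cycles of lengths [66, 1].
n − c = 67 − 2 = 65; sign = (−1)^65 = -1.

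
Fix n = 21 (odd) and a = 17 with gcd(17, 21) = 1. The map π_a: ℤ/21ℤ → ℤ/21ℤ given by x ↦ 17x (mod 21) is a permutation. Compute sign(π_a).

+1

Trace 17: π^k(17) = [17, 16, 20, 4, 5, 1] for k=0..5.
Cycle lengths of π_17 on ℤ/21ℤ: [6, 6, 6, 2, 1]; 5 cycles in total.
sign(π) = (−1)^{n − #cycles} = (−1)^{21−5} = (−1)^16 = +1.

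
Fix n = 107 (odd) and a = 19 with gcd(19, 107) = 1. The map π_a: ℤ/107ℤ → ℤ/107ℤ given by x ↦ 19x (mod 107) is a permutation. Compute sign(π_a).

Start at x=75: 75 → 34 → 4 → 76 → 53 → 44 → 87 → … (one orbit).
Cycle lengths of π_19 on ℤ/107ℤ: [53, 53, 1]; 3 cycles in total.
With 3 cycles on 107 points, sign = (−1)^{107−3} = +1.
Check: (19/107) = +1 by Zolotarev.

+1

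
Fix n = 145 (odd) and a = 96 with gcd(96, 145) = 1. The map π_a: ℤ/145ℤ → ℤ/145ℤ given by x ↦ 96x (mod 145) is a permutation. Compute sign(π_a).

Orbit of 6 under x↦96x: [6, 141, 51, 111, 71, 1, 96]… (length divides ord_145(96)).
Cycle type of π: 14×10 + 1×5; total 15 cycles.
n − c = 145 − 15 = 130; sign = (−1)^130 = +1.
Check: (96/145) = +1 by Zolotarev.

+1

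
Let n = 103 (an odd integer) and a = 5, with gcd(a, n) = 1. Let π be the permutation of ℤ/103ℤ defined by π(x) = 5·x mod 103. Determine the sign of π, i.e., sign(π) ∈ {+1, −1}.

-1

Trace 102: π^k(102) = [102, 98, 78, 81, 96, 68, 31] for k=0..6.
2 cycles of lengths [102, 1].
103 − 2 = 101 transpositions; sign(π) = (−1)^101 = -1.
Zolotarev: (5|103) = -1, matching the cycle-count sign.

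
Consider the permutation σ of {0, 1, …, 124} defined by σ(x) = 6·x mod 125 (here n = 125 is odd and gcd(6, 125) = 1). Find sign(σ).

Start at x=51: 51 → 56 → 86 → 16 → 96 → 76 → 81 → … (one orbit).
Cycle lengths of π_6 on ℤ/125ℤ: [25, 25, 25, 25, 5, 5, 5, 5, 1, 1, 1, 1, 1]; 13 cycles in total.
sign(π) = (−1)^{n − #cycles} = (−1)^{125−13} = (−1)^112 = +1.

+1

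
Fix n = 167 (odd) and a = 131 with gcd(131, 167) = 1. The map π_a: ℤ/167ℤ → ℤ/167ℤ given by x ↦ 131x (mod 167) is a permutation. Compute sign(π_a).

-1

Trace 98: π^k(98) = [98, 146, 88, 5, 154, 134, 19] for k=0..6.
The orbit structure of x ↦ 131x mod 167: 2 orbits of sizes [166, 1].
sign(π) = (−1)^{n − #cycles} = (−1)^{167−2} = (−1)^165 = -1.
Check: (131/167) = -1 by Zolotarev.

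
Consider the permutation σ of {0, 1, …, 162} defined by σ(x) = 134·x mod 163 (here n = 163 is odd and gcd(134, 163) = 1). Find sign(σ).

+1

Start at x=126: 126 → 95 → 16 → 25 → 90 → 161 → 58 → … (one orbit).
Cycle lengths of π_134 on ℤ/163ℤ: [81, 81, 1]; 3 cycles in total.
With 3 cycles on 163 points, sign = (−1)^{163−3} = +1.
Via Zolotarev, sign(π_{134}) = (134|163) = +1.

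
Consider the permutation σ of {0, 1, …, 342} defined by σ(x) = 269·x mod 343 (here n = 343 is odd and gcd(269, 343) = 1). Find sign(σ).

Start at x=269: 269 → 331 → 202 → 144 → 320 → 330 → 276 → … (one orbit).
π_269 has 4 disjoint cycles with lengths [294, 42, 6, 1] on {0,…,342}.
n − c = 343 − 4 = 339; sign = (−1)^339 = -1.
Check: (269/343) = -1 by Zolotarev.

-1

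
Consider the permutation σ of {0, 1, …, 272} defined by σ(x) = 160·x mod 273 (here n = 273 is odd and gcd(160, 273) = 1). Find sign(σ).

-1

Orbit of 181 under x↦160x: [181, 22, 244, 1, 160, 211]… (length divides ord_273(160)).
Decompose π into cycles: lengths [6, 6, 6, 6, 6, 6, 6, 6, 6, 6, 6, 6, 6, 6, 6, 6, 6, 6, 6, 6, 6, 6, 6, 6, 6, 6, 6, 6, 6, 6, 6, 6, 6, 6, 6, 6, 6, 6, 6, 6, 6, 6, 2, 2, 2, 2, 2, 2, 2, 2, 2, 1, 1, 1] (54 cycles, including the fixed point 0).
54 cycles on 273: each ℓ→(−1)^(ℓ−1), product (−1)^219 = -1.
The Jacobi symbol (160|273) = -1 (Zolotarev) agrees.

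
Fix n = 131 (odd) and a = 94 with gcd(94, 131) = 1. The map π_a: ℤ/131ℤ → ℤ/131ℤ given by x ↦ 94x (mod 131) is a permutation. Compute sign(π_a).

+1

Orbit of 89 under x↦94x: [89, 113, 11, 117, 125, 91, 39]… (length divides ord_131(94)).
Decompose π into cycles: lengths [65, 65, 1] (3 cycles, including the fixed point 0).
sign(π) = (−1)^{n − #cycles} = (−1)^{131−3} = (−1)^128 = +1.
(94|131)_J = +1 (Zolotarev's lemma cross-check).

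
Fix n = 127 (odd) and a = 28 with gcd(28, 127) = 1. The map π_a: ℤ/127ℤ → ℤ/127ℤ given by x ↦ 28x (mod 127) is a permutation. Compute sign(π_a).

-1

Orbit of 90 under x↦28x: [90, 107, 75, 68, 126, 99, 105]… (length divides ord_127(28)).
Cycle lengths of π_28 on ℤ/127ℤ: [18, 18, 18, 18, 18, 18, 18, 1]; 8 cycles in total.
With 8 cycles on 127 points, sign = (−1)^{127−8} = -1.
The Jacobi symbol (28|127) = -1 (Zolotarev) agrees.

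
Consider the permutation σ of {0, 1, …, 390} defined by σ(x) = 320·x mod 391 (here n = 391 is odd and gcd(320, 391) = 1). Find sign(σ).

+1

Orbit of 16 under x↦320x: [16, 37, 110, 10, 72, 362, 104]… (length divides ord_391(320)).
The orbit structure of x ↦ 320x mod 391: 5 orbits of sizes [176, 176, 22, 16, 1].
5 cycles on 391: each ℓ→(−1)^(ℓ−1), product (−1)^386 = +1.
Via Zolotarev, sign(π_{320}) = (320|391) = +1.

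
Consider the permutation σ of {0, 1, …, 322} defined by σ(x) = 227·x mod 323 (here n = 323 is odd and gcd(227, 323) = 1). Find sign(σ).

Trace 56: π^k(56) = [56, 115, 265, 77, 37, 1, 227] for k=0..6.
Cycle type of π: 16×19 + 2×9 + 1; total 29 cycles.
sign(π) = (−1)^{n − #cycles} = (−1)^{323−29} = (−1)^294 = +1.

+1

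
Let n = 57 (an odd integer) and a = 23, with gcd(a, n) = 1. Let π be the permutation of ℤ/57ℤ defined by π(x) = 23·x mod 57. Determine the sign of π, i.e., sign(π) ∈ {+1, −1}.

Trace 23: π^k(23) = [23, 16, 26, 28, 17, 49, 44] for k=0..6.
π_23 has 6 disjoint cycles with lengths [18, 18, 9, 9, 2, 1] on {0,…,56}.
Σ(ℓ_i−1) = 57−6 = 51; sign = (−1)^51 = -1.

-1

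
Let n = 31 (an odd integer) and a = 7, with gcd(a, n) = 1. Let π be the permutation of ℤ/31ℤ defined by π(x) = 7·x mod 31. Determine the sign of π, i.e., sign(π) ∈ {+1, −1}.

Orbit of 10 under x↦7x: [10, 8, 25, 20, 16, 19, 9]… (length divides ord_31(7)).
Decompose π into cycles: lengths [15, 15, 1] (3 cycles, including the fixed point 0).
Σ(ℓ_i−1) = 31−3 = 28; sign = (−1)^28 = +1.

+1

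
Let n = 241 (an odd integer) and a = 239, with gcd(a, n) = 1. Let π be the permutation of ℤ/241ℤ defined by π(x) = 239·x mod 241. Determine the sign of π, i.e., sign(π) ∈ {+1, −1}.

Orbit of 233 under x↦239x: [233, 16, 209, 64, 113, 15, 211]… (length divides ord_241(239)).
11 cycles of lengths [24, 24, 24, 24, 24, 24, 24, 24, 24, 24, 1].
With 11 cycles on 241 points, sign = (−1)^{241−11} = +1.

+1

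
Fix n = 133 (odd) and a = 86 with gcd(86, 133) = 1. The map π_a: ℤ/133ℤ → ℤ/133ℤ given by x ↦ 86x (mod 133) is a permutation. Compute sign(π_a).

-1

Start at x=64: 64 → 51 → 130 → 8 → 23 → 116 → 1 → … (one orbit).
Cycle lengths of π_86 on ℤ/133ℤ: [18, 18, 18, 18, 18, 18, 18, 3, 3, 1]; 10 cycles in total.
10 cycles on 133: each ℓ→(−1)^(ℓ−1), product (−1)^123 = -1.
Check: (86/133) = -1 by Zolotarev.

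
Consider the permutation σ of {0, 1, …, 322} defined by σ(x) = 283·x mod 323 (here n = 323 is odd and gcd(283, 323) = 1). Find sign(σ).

-1

Start at x=161: 161 → 20 → 169 → 23 → 49 → 301 → 234 → … (one orbit).
Cycle type of π: 144×2 + 16 + 9×2 + 1; total 6 cycles.
6 cycles on 323: each ℓ→(−1)^(ℓ−1), product (−1)^317 = -1.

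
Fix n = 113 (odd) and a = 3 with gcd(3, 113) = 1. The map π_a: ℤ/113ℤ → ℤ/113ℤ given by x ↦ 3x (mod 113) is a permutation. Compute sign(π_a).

-1

Orbit of 20 under x↦3x: [20, 60, 67, 88, 38, 1, 3]… (length divides ord_113(3)).
The orbit structure of x ↦ 3x mod 113: 2 orbits of sizes [112, 1].
n − c = 113 − 2 = 111; sign = (−1)^111 = -1.
The Jacobi symbol (3|113) = -1 (Zolotarev) agrees.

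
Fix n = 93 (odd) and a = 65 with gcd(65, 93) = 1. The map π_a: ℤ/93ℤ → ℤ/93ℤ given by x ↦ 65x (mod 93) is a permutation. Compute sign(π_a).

Start at x=29: 29 → 25 → 44 → 70 → 86 → 10 → 92 → … (one orbit).
π_65 has 5 disjoint cycles with lengths [30, 30, 30, 2, 1] on {0,…,92}.
With 5 cycles on 93 points, sign = (−1)^{93−5} = +1.

+1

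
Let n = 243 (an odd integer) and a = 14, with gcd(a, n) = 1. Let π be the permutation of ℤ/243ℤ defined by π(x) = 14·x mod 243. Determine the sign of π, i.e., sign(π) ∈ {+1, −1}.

Start at x=106: 106 → 26 → 121 → 236 → 145 → 86 → 232 → … (one orbit).
Decompose π into cycles: lengths [162, 54, 18, 6, 2, 1] (6 cycles, including the fixed point 0).
Σ(ℓ_i−1) = 243−6 = 237; sign = (−1)^237 = -1.
(14|243)_J = -1 (Zolotarev's lemma cross-check).

-1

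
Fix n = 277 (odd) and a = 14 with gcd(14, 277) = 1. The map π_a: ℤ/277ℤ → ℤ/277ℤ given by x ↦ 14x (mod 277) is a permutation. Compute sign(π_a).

Orbit of 244 under x↦14x: [244, 92, 180, 27, 101, 29, 129]… (length divides ord_277(14)).
2 cycles of lengths [276, 1].
Σ(ℓ_i−1) = 277−2 = 275; sign = (−1)^275 = -1.

-1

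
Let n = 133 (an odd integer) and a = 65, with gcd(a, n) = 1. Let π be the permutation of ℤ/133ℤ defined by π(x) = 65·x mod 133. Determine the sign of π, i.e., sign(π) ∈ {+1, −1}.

Trace 113: π^k(113) = [113, 30, 88, 1, 65, 102] for k=0..5.
π_65 has 24 disjoint cycles with lengths [6, 6, 6, 6, 6, 6, 6, 6, 6, 6, 6, 6, 6, 6, 6, 6, 6, 6, 6, 6, 6, 3, 3, 1] on {0,…,132}.
133 − 24 = 109 transpositions; sign(π) = (−1)^109 = -1.

-1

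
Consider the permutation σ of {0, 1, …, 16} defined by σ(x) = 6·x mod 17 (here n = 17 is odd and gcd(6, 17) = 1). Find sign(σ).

-1

Orbit of 15 under x↦6x: [15, 5, 13, 10, 9, 3, 1]… (length divides ord_17(6)).
π_6 has 2 disjoint cycles with lengths [16, 1] on {0,…,16}.
sign(π) = (−1)^{n − #cycles} = (−1)^{17−2} = (−1)^15 = -1.
The Jacobi symbol (6|17) = -1 (Zolotarev) agrees.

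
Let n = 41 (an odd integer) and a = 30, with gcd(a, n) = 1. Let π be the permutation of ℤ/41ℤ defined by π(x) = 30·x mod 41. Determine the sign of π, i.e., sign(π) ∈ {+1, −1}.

Trace 15: π^k(15) = [15, 40, 11, 2, 19, 37, 3] for k=0..6.
Decompose π into cycles: lengths [40, 1] (2 cycles, including the fixed point 0).
With 2 cycles on 41 points, sign = (−1)^{41−2} = -1.
Via Zolotarev, sign(π_{30}) = (30|41) = -1.

-1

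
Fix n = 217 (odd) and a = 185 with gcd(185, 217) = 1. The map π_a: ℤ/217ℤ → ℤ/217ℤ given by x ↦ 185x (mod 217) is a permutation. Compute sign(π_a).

+1

Start at x=216: 216 → 32 → 61 → 1 → 185 → 156 → 216 (one orbit).
Decompose π into cycles: lengths [6, 6, 6, 6, 6, 6, 6, 6, 6, 6, 6, 6, 6, 6, 6, 6, 6, 6, 6, 6, 6, 6, 6, 6, 6, 6, 6, 6, 6, 6, 6, 2, 2, 2, 2, 2, 2, 2, 2, 2, 2, 2, 2, 2, 2, 2, 1] (47 cycles, including the fixed point 0).
Σ(ℓ_i−1) = 217−47 = 170; sign = (−1)^170 = +1.
Via Zolotarev, sign(π_{185}) = (185|217) = +1.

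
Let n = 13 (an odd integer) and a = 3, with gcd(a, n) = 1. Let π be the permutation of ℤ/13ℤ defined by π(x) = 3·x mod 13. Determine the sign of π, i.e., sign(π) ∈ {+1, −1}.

Start at x=9: 9 → 1 → 3 → 9 (one orbit).
π_3 has 5 disjoint cycles with lengths [3, 3, 3, 3, 1] on {0,…,12}.
Σ(ℓ_i−1) = 13−5 = 8; sign = (−1)^8 = +1.
Zolotarev: (3|13) = +1, matching the cycle-count sign.

+1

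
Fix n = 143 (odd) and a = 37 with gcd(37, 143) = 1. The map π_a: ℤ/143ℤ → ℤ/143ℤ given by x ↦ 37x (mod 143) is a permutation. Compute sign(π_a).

-1

Orbit of 125 under x↦37x: [125, 49, 97, 14, 89, 4, 5]… (length divides ord_143(37)).
6 cycles of lengths [60, 60, 12, 5, 5, 1].
Σ(ℓ_i−1) = 143−6 = 137; sign = (−1)^137 = -1.
Zolotarev: (37|143) = -1, matching the cycle-count sign.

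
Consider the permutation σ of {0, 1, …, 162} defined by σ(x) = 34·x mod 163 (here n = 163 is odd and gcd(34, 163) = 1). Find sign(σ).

Orbit of 132 under x↦34x: [132, 87, 24, 1, 34, 15, 21]… (length divides ord_163(34)).
Cycle lengths of π_34 on ℤ/163ℤ: [81, 81, 1]; 3 cycles in total.
3 cycles on 163: each ℓ→(−1)^(ℓ−1), product (−1)^160 = +1.
(34|163)_J = +1 (Zolotarev's lemma cross-check).

+1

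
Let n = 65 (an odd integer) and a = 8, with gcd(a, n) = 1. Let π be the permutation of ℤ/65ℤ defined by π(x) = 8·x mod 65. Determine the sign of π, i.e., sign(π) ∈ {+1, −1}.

Start at x=57: 57 → 1 → 8 → 64 → 57 (one orbit).
Decompose π into cycles: lengths [4, 4, 4, 4, 4, 4, 4, 4, 4, 4, 4, 4, 4, 4, 4, 4, 1] (17 cycles, including the fixed point 0).
sign(π) = (−1)^{n − #cycles} = (−1)^{65−17} = (−1)^48 = +1.
The Jacobi symbol (8|65) = +1 (Zolotarev) agrees.

+1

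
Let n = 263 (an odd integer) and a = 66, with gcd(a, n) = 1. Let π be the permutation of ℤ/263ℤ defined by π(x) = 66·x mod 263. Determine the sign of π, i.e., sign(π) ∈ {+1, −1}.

Start at x=66: 66 → 148 → 37 → 75 → 216 → 54 → 145 → … (one orbit).
Cycle type of π: 131×2 + 1; total 3 cycles.
n − c = 263 − 3 = 260; sign = (−1)^260 = +1.
Via Zolotarev, sign(π_{66}) = (66|263) = +1.

+1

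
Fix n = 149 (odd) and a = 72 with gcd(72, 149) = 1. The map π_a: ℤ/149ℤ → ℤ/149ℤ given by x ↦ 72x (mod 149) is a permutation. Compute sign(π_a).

Trace 73: π^k(73) = [73, 41, 121, 70, 123, 65, 61] for k=0..6.
Cycle lengths of π_72 on ℤ/149ℤ: [148, 1]; 2 cycles in total.
sign(π) = (−1)^{n − #cycles} = (−1)^{149−2} = (−1)^147 = -1.

-1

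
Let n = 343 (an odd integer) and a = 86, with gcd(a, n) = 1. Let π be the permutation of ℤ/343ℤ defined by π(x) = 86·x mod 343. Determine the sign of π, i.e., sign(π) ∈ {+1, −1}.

Start at x=242: 242 → 232 → 58 → 186 → 218 → 226 → 228 → … (one orbit).
π_86 has 7 disjoint cycles with lengths [147, 147, 21, 21, 3, 3, 1] on {0,…,342}.
With 7 cycles on 343 points, sign = (−1)^{343−7} = +1.

+1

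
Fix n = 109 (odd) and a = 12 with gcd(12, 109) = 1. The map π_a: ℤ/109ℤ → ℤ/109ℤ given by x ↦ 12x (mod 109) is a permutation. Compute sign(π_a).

Start at x=1: 1 → 12 → 35 → 93 → 26 → 94 → 38 → … (one orbit).
The orbit structure of x ↦ 12x mod 109: 3 orbits of sizes [54, 54, 1].
n − c = 109 − 3 = 106; sign = (−1)^106 = +1.
The Jacobi symbol (12|109) = +1 (Zolotarev) agrees.

+1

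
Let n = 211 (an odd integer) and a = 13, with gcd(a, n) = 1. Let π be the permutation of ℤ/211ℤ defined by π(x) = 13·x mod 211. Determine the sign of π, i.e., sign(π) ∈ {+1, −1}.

Trace 171: π^k(171) = [171, 113, 203, 107, 125, 148, 25] for k=0..6.
Cycle type of π: 35×6 + 1; total 7 cycles.
7 cycles on 211: each ℓ→(−1)^(ℓ−1), product (−1)^204 = +1.

+1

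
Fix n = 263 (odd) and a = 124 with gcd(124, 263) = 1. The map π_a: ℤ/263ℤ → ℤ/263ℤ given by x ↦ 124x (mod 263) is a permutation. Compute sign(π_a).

Trace 178: π^k(178) = [178, 243, 150, 190, 153, 36, 256] for k=0..6.
Cycle type of π: 131×2 + 1; total 3 cycles.
Σ(ℓ_i−1) = 263−3 = 260; sign = (−1)^260 = +1.
The Jacobi symbol (124|263) = +1 (Zolotarev) agrees.

+1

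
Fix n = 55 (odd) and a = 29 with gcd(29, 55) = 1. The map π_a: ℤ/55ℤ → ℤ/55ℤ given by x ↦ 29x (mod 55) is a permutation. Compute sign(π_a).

-1

Trace 54: π^k(54) = [54, 26, 39, 31, 19, 1, 29] for k=0..6.
8 cycles of lengths [10, 10, 10, 10, 10, 2, 2, 1].
Σ(ℓ_i−1) = 55−8 = 47; sign = (−1)^47 = -1.
The Jacobi symbol (29|55) = -1 (Zolotarev) agrees.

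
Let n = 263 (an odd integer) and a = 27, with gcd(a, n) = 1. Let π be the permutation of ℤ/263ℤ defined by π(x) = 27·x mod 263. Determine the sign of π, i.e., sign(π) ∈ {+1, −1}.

+1

Start at x=204: 204 → 248 → 121 → 111 → 104 → 178 → 72 → … (one orbit).
π_27 has 3 disjoint cycles with lengths [131, 131, 1] on {0,…,262}.
n − c = 263 − 3 = 260; sign = (−1)^260 = +1.
Zolotarev: (27|263) = +1, matching the cycle-count sign.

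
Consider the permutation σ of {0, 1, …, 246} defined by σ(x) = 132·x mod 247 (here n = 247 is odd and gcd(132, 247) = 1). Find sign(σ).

Trace 77: π^k(77) = [77, 37, 191, 18, 153, 189, 1] for k=0..6.
Cycle lengths of π_132 on ℤ/247ℤ: [12, 12, 12, 12, 12, 12, 12, 12, 12, 12, 12, 12, 12, 12, 12, 12, 12, 12, 12, 2, 2, 2, 2, 2, 2, 2, 2, 2, 1]; 29 cycles in total.
sign(π) = (−1)^{n − #cycles} = (−1)^{247−29} = (−1)^218 = +1.
Zolotarev: (132|247) = +1, matching the cycle-count sign.

+1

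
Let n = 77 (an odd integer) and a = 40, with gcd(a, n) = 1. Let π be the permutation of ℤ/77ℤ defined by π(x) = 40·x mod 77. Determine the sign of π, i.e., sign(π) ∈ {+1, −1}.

Start at x=15: 15 → 61 → 53 → 41 → 23 → 73 → 71 → … (one orbit).
5 cycles of lengths [30, 30, 10, 6, 1].
With 5 cycles on 77 points, sign = (−1)^{77−5} = +1.
The Jacobi symbol (40|77) = +1 (Zolotarev) agrees.

+1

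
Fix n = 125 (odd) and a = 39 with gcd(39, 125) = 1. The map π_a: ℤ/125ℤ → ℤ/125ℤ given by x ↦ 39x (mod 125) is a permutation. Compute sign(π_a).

+1

Orbit of 39 under x↦39x: [39, 21, 69, 66, 74, 11, 54]… (length divides ord_125(39)).
Cycle lengths of π_39 on ℤ/125ℤ: [50, 50, 10, 10, 2, 2, 1]; 7 cycles in total.
7 cycles on 125: each ℓ→(−1)^(ℓ−1), product (−1)^118 = +1.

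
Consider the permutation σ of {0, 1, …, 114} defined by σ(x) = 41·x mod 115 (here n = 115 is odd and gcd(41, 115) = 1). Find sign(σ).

+1

Trace 101: π^k(101) = [101, 1, 41, 71, 36, 96, 26] for k=0..6.
Cycle lengths of π_41 on ℤ/115ℤ: [11, 11, 11, 11, 11, 11, 11, 11, 11, 11, 1, 1, 1, 1, 1]; 15 cycles in total.
Σ(ℓ_i−1) = 115−15 = 100; sign = (−1)^100 = +1.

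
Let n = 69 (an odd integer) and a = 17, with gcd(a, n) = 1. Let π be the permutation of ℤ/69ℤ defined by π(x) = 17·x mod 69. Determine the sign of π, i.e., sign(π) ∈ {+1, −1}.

Orbit of 20 under x↦17x: [20, 64, 53, 4, 68, 52, 56]… (length divides ord_69(17)).
The orbit structure of x ↦ 17x mod 69: 5 orbits of sizes [22, 22, 22, 2, 1].
n − c = 69 − 5 = 64; sign = (−1)^64 = +1.

+1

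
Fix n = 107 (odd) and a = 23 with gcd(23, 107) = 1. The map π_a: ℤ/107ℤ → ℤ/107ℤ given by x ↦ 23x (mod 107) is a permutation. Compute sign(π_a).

Trace 87: π^k(87) = [87, 75, 13, 85, 29, 25, 40] for k=0..6.
Cycle type of π: 53×2 + 1; total 3 cycles.
107 − 3 = 104 transpositions; sign(π) = (−1)^104 = +1.
Zolotarev: (23|107) = +1, matching the cycle-count sign.

+1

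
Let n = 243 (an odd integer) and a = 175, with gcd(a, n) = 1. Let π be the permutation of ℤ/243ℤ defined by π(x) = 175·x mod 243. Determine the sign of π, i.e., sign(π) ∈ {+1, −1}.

Start at x=88: 88 → 91 → 130 → 151 → 181 → 85 → 52 → … (one orbit).
11 cycles of lengths [81, 81, 27, 27, 9, 9, 3, 3, 1, 1, 1].
sign(π) = (−1)^{n − #cycles} = (−1)^{243−11} = (−1)^232 = +1.

+1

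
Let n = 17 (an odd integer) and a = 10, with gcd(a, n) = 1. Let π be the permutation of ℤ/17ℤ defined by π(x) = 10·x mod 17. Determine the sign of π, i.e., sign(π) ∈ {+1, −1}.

-1

Orbit of 1 under x↦10x: [1, 10, 15, 14, 4, 6, 9]… (length divides ord_17(10)).
Cycle type of π: 16 + 1; total 2 cycles.
With 2 cycles on 17 points, sign = (−1)^{17−2} = -1.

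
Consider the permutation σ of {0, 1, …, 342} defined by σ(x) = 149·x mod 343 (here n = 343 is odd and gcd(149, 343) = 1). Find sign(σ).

Start at x=53: 53 → 8 → 163 → 277 → 113 → 30 → 11 → … (one orbit).
Cycle type of π: 147×2 + 21×2 + 3×2 + 1; total 7 cycles.
sign(π) = (−1)^{n − #cycles} = (−1)^{343−7} = (−1)^336 = +1.

+1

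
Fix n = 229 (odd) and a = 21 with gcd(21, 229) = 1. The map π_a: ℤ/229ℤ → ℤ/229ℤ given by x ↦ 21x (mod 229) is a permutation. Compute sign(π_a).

Start at x=15: 15 → 86 → 203 → 141 → 213 → 122 → 43 → … (one orbit).
π_21 has 4 disjoint cycles with lengths [76, 76, 76, 1] on {0,…,228}.
n − c = 229 − 4 = 225; sign = (−1)^225 = -1.
(21|229)_J = -1 (Zolotarev's lemma cross-check).

-1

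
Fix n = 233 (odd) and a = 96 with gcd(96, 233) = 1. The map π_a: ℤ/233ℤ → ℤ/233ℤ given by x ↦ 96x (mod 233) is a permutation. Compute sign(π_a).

-1

Start at x=68: 68 → 4 → 151 → 50 → 140 → 159 → 119 → … (one orbit).
π_96 has 2 disjoint cycles with lengths [232, 1] on {0,…,232}.
2 cycles on 233: each ℓ→(−1)^(ℓ−1), product (−1)^231 = -1.
Via Zolotarev, sign(π_{96}) = (96|233) = -1.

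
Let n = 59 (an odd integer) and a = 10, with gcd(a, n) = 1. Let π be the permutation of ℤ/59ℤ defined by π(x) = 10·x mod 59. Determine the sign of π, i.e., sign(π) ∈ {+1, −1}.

Start at x=57: 57 → 39 → 36 → 6 → 1 → 10 → 41 → … (one orbit).
Cycle type of π: 58 + 1; total 2 cycles.
With 2 cycles on 59 points, sign = (−1)^{59−2} = -1.

-1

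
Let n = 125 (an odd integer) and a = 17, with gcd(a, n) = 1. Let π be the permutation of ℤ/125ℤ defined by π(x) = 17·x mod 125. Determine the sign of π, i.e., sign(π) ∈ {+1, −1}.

Start at x=49: 49 → 83 → 36 → 112 → 29 → 118 → 6 → … (one orbit).
4 cycles of lengths [100, 20, 4, 1].
sign(π) = (−1)^{n − #cycles} = (−1)^{125−4} = (−1)^121 = -1.
Check: (17/125) = -1 by Zolotarev.

-1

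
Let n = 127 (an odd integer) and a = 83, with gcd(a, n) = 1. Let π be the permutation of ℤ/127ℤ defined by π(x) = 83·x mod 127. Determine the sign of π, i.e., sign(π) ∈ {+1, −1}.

Trace 118: π^k(118) = [118, 15, 102, 84, 114, 64, 105] for k=0..6.
Decompose π into cycles: lengths [126, 1] (2 cycles, including the fixed point 0).
127 − 2 = 125 transpositions; sign(π) = (−1)^125 = -1.

-1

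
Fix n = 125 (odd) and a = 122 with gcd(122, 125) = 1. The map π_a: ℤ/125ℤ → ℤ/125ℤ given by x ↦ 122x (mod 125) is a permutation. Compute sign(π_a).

-1

Orbit of 47 under x↦122x: [47, 109, 48, 106, 57, 79, 13]… (length divides ord_125(122)).
π_122 has 4 disjoint cycles with lengths [100, 20, 4, 1] on {0,…,124}.
With 4 cycles on 125 points, sign = (−1)^{125−4} = -1.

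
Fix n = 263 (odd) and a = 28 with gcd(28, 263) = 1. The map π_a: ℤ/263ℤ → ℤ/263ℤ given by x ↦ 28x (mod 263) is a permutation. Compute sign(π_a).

Trace 216: π^k(216) = [216, 262, 235, 5, 140, 238, 89] for k=0..6.
2 cycles of lengths [262, 1].
With 2 cycles on 263 points, sign = (−1)^{263−2} = -1.
Zolotarev: (28|263) = -1, matching the cycle-count sign.

-1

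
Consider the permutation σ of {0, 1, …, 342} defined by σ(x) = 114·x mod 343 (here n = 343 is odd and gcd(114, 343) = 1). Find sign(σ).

+1

Trace 58: π^k(58) = [58, 95, 197, 163, 60, 323, 121] for k=0..6.
Cycle lengths of π_114 on ℤ/343ℤ: [147, 147, 21, 21, 3, 3, 1]; 7 cycles in total.
Σ(ℓ_i−1) = 343−7 = 336; sign = (−1)^336 = +1.
Check: (114/343) = +1 by Zolotarev.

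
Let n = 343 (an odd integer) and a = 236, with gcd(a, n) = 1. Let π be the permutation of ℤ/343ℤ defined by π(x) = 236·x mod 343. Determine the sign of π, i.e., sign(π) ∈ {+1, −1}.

Orbit of 131 under x↦236x: [131, 46, 223, 149, 178, 162, 159]… (length divides ord_343(236)).
4 cycles of lengths [294, 42, 6, 1].
n − c = 343 − 4 = 339; sign = (−1)^339 = -1.
Check: (236/343) = -1 by Zolotarev.

-1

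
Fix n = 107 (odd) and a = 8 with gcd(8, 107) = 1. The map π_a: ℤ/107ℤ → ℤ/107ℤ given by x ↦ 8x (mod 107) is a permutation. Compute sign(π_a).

-1

Trace 19: π^k(19) = [19, 45, 39, 98, 35, 66, 100] for k=0..6.
The orbit structure of x ↦ 8x mod 107: 2 orbits of sizes [106, 1].
107 − 2 = 105 transpositions; sign(π) = (−1)^105 = -1.
(8|107)_J = -1 (Zolotarev's lemma cross-check).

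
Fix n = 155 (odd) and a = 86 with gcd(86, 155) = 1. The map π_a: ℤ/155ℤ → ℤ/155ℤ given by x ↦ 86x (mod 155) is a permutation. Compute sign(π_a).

Orbit of 131 under x↦86x: [131, 106, 126, 141, 36, 151, 121]… (length divides ord_155(86)).
Decompose π into cycles: lengths [30, 30, 30, 30, 30, 1, 1, 1, 1, 1] (10 cycles, including the fixed point 0).
10 cycles on 155: each ℓ→(−1)^(ℓ−1), product (−1)^145 = -1.

-1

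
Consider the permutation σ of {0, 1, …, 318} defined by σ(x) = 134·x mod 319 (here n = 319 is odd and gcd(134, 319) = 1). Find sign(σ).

Trace 59: π^k(59) = [59, 250, 5, 32, 141, 73, 212] for k=0..6.
π_134 has 5 disjoint cycles with lengths [140, 140, 28, 10, 1] on {0,…,318}.
With 5 cycles on 319 points, sign = (−1)^{319−5} = +1.
Via Zolotarev, sign(π_{134}) = (134|319) = +1.

+1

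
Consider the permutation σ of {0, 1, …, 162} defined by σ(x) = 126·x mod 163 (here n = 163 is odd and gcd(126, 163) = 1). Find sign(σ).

+1

Orbit of 126 under x↦126x: [126, 65, 40, 150, 155, 133, 132]… (length divides ord_163(126)).
7 cycles of lengths [27, 27, 27, 27, 27, 27, 1].
163 − 7 = 156 transpositions; sign(π) = (−1)^156 = +1.
(126|163)_J = +1 (Zolotarev's lemma cross-check).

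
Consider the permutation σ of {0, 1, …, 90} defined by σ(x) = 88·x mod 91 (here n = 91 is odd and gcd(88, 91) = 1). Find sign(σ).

Start at x=88: 88 → 9 → 64 → 81 → 30 → 1 → 88 (one orbit).
π_88 has 17 disjoint cycles with lengths [6, 6, 6, 6, 6, 6, 6, 6, 6, 6, 6, 6, 6, 6, 3, 3, 1] on {0,…,90}.
n − c = 91 − 17 = 74; sign = (−1)^74 = +1.
Via Zolotarev, sign(π_{88}) = (88|91) = +1.

+1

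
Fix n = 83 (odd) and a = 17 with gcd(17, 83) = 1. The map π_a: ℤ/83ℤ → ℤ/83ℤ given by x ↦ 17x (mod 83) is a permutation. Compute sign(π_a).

+1

Trace 7: π^k(7) = [7, 36, 31, 29, 78, 81, 49] for k=0..6.
Cycle type of π: 41×2 + 1; total 3 cycles.
Σ(ℓ_i−1) = 83−3 = 80; sign = (−1)^80 = +1.
Via Zolotarev, sign(π_{17}) = (17|83) = +1.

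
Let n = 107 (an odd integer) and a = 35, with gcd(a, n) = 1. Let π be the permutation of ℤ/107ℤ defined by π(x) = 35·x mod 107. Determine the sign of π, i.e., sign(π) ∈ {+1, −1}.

Orbit of 69 under x↦35x: [69, 61, 102, 39, 81, 53, 36]… (length divides ord_107(35)).
3 cycles of lengths [53, 53, 1].
With 3 cycles on 107 points, sign = (−1)^{107−3} = +1.
Via Zolotarev, sign(π_{35}) = (35|107) = +1.

+1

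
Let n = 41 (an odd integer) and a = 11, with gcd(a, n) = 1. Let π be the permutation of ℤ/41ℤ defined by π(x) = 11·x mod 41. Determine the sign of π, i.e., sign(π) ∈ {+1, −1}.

-1

Trace 2: π^k(2) = [2, 22, 37, 38, 8, 6, 25] for k=0..6.
Cycle type of π: 40 + 1; total 2 cycles.
41 − 2 = 39 transpositions; sign(π) = (−1)^39 = -1.
Check: (11/41) = -1 by Zolotarev.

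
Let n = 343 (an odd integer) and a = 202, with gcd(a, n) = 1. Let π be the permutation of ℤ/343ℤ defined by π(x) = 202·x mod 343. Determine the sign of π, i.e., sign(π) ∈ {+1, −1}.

-1

Trace 258: π^k(258) = [258, 323, 76, 260, 41, 50, 153] for k=0..6.
Cycle type of π: 98×3 + 14×3 + 2×3 + 1; total 10 cycles.
sign(π) = (−1)^{n − #cycles} = (−1)^{343−10} = (−1)^333 = -1.
Via Zolotarev, sign(π_{202}) = (202|343) = -1.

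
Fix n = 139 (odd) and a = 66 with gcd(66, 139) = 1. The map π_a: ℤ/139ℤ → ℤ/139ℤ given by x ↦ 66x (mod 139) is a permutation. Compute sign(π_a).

+1

Orbit of 81 under x↦66x: [81, 64, 54, 89, 36, 13, 24]… (length divides ord_139(66)).
Decompose π into cycles: lengths [69, 69, 1] (3 cycles, including the fixed point 0).
n − c = 139 − 3 = 136; sign = (−1)^136 = +1.
Via Zolotarev, sign(π_{66}) = (66|139) = +1.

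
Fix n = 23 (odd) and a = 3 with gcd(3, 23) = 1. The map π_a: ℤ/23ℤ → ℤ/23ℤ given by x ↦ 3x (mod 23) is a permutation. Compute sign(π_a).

+1

Start at x=12: 12 → 13 → 16 → 2 → 6 → 18 → 8 → … (one orbit).
Decompose π into cycles: lengths [11, 11, 1] (3 cycles, including the fixed point 0).
Σ(ℓ_i−1) = 23−3 = 20; sign = (−1)^20 = +1.
The Jacobi symbol (3|23) = +1 (Zolotarev) agrees.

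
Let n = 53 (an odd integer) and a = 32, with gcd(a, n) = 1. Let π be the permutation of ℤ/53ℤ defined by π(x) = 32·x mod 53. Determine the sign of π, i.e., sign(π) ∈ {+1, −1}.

-1

Orbit of 17 under x↦32x: [17, 14, 24, 26, 37, 18, 46]… (length divides ord_53(32)).
2 cycles of lengths [52, 1].
sign(π) = (−1)^{n − #cycles} = (−1)^{53−2} = (−1)^51 = -1.
The Jacobi symbol (32|53) = -1 (Zolotarev) agrees.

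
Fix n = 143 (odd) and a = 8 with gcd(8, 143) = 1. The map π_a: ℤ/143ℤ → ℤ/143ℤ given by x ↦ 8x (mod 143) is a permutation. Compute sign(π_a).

+1

Trace 112: π^k(112) = [112, 38, 18, 1, 8, 64, 83] for k=0..6.
Cycle type of π: 20×6 + 10 + 4×3 + 1; total 11 cycles.
11 cycles on 143: each ℓ→(−1)^(ℓ−1), product (−1)^132 = +1.
Zolotarev: (8|143) = +1, matching the cycle-count sign.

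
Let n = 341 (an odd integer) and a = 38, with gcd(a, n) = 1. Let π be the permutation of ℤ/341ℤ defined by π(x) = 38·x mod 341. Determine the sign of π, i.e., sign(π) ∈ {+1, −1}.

+1

Start at x=159: 159 → 245 → 103 → 163 → 56 → 82 → 47 → … (one orbit).
Cycle lengths of π_38 on ℤ/341ℤ: [15, 15, 15, 15, 15, 15, 15, 15, 15, 15, 15, 15, 15, 15, 15, 15, 15, 15, 15, 15, 15, 15, 5, 5, 1]; 25 cycles in total.
25 cycles on 341: each ℓ→(−1)^(ℓ−1), product (−1)^316 = +1.
Check: (38/341) = +1 by Zolotarev.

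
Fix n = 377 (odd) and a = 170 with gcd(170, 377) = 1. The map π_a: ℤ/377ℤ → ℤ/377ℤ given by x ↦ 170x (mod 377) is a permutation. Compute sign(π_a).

Start at x=313: 313 → 53 → 339 → 326 → 1 → 170 → 248 → 313 (one orbit).
65 cycles of lengths [7, 7, 7, 7, 7, 7, 7, 7, 7, 7, 7, 7, 7, 7, 7, 7, 7, 7, 7, 7, 7, 7, 7, 7, 7, 7, 7, 7, 7, 7, 7, 7, 7, 7, 7, 7, 7, 7, 7, 7, 7, 7, 7, 7, 7, 7, 7, 7, 7, 7, 7, 7, 1, 1, 1, 1, 1, 1, 1, 1, 1, 1, 1, 1, 1].
Σ(ℓ_i−1) = 377−65 = 312; sign = (−1)^312 = +1.

+1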